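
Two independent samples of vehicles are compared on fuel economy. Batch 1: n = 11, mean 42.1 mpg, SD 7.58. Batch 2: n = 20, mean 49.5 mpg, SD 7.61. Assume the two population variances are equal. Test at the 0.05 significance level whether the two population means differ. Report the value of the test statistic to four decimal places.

Let group 1 = batch 1, group 2 = batch 2. H0: μ_1 = μ_2; H1: μ_1 ≠ μ_2 (two-sample pooled-variance t-test, two-sided).
s_p² = [(11−1)·7.58² + (20−1)·7.61²]/(11+20−2) = 57.755
t = (42.1 − 49.5)/√[57.755·(1/11 + 1/20)] = -2.5940
df = n₁ + n₂ − 2 = 29
Two-sided p-value ≈ 0.015
Since p ≈ 0.015 < α = 0.05, reject H0; the data support H1.

-2.5940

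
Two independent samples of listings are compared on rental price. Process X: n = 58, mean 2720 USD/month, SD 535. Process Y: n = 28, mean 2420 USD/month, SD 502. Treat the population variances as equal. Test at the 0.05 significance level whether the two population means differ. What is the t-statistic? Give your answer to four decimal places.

Let group 1 = process X, group 2 = process Y. H0: μ_1 = μ_2; H1: μ_1 ≠ μ_2 (two-sample pooled-variance t-test, two-sided).
s_p² = [(58−1)·535² + (28−1)·502²]/(58+28−2) = 275225
t = (2720 − 2420)/√[275225·(1/58 + 1/28)] = 2.4850
df = n₁ + n₂ − 2 = 84
Two-sided p-value ≈ 0.0149
Since p ≈ 0.0149 < α = 0.05, reject H0; the data support H1.

2.4850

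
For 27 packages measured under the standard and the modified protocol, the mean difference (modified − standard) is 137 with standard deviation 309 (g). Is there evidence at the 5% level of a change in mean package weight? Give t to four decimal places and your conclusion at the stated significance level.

H0: μ_d = 0; H1: μ_d ≠ 0 (paired t-test on the differences, two-sided).
t = d̄/(s_d/√n) = 137/(309/√27) = 2.3038
df = n − 1 = 26
Two-sided p-value ≈ 0.029
Since p ≈ 0.029 < α = 0.05, reject H0; the data support H1.

t = 2.3038; reject H0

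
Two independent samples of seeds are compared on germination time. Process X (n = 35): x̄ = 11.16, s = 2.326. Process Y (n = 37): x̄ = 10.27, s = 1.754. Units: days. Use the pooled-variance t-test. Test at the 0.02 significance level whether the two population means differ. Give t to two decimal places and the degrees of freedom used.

t = 1.84, df = 70

Let group 1 = process X, group 2 = process Y. H0: μ_1 = μ_2; H1: μ_1 ≠ μ_2 (two-sample pooled-variance t-test, two-sided).
s_p² = [(35−1)·2.326² + (37−1)·1.754²]/(35+37−2) = 4.21006
t = (11.16 − 10.27)/√[4.21006·(1/35 + 1/37)] = 1.84
df = n₁ + n₂ − 2 = 70
Two-sided p-value ≈ 0.070
Since p ≈ 0.070 > α = 0.02, fail to reject H0; the evidence is not statistically significant.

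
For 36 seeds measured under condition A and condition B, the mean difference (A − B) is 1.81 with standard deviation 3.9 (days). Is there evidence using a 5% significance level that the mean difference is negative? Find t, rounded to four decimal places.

2.7846

H0: μ_d = 0; H1: μ_d < 0 (paired t-test on the differences, left-tailed).
t = d̄/(s_d/√n) = 1.81/(3.9/√36) = 2.7846
df = n − 1 = 35
p-value = P(T ≤ 2.7846) ≈ 0.996
Since p ≈ 0.996 > α = 0.05, fail to reject H0; the data do not provide sufficient evidence against H0.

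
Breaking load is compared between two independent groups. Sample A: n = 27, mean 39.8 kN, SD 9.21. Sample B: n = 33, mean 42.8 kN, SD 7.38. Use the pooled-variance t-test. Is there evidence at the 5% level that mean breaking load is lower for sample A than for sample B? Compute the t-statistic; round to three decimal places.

-1.401

Let group 1 = sample A, group 2 = sample B. H0: μ_1 = μ_2; H1: μ_1 < μ_2 (two-sample pooled-variance t-test, left-tailed).
s_p² = [(27−1)·9.21² + (33−1)·7.38²]/(27+33−2) = 68.0739
t = (39.8 − 42.8)/√[68.0739·(1/27 + 1/33)] = -1.401
df = n₁ + n₂ − 2 = 58
p-value = P(T ≤ -1.401) ≈ 0.083
Since p ≈ 0.083 > α = 0.05, fail to reject H0; the evidence is not statistically significant.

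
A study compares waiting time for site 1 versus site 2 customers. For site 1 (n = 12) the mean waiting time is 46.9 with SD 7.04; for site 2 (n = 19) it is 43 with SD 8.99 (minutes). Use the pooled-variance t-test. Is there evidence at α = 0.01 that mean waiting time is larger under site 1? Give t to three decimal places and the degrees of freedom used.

t = 1.274, df = 29

Let group 1 = site 1, group 2 = site 2. H0: μ_1 = μ_2; H1: μ_1 > μ_2 (two-sample pooled-variance t-test, right-tailed).
s_p² = [(12−1)·7.04² + (19−1)·8.99²]/(12+19−2) = 68.9634
t = (46.9 − 43)/√[68.9634·(1/12 + 1/19)] = 1.274
df = n₁ + n₂ − 2 = 29
p-value = P(T ≥ 1.274) ≈ 0.106
Since p ≈ 0.106 > α = 0.01, fail to reject H0; the evidence is not statistically significant.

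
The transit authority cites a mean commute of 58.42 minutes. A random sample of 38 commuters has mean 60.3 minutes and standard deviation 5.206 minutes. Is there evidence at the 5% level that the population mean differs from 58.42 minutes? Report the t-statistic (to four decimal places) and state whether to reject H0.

t = 2.2261; reject H0

H0: μ = 58.42; H1: μ ≠ 58.42 (one-sample t-test, two-sided).
t = (x̄ − μ₀)/(s/√n) = (60.3 − 58.42)/(5.206/√38) = 2.2261
df = n − 1 = 37
Two-sided p-value ≈ 0.0322
Since p ≈ 0.0322 < α = 0.05, reject H0; the data support H1.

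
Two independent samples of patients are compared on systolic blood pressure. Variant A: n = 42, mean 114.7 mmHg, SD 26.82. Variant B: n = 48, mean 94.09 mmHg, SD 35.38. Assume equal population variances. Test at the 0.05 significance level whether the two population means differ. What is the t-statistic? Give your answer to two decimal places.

Let group 1 = variant A, group 2 = variant B. H0: μ_1 = μ_2; H1: μ_1 ≠ μ_2 (two-sample pooled-variance t-test, two-sided).
s_p² = [(42−1)·26.82² + (48−1)·35.38²]/(42+48−2) = 1003.68
t = (114.7 − 94.09)/√[1003.68·(1/42 + 1/48)] = 3.08
df = n₁ + n₂ − 2 = 88
Two-sided p-value ≈ 0.0028
Since p ≈ 0.0028 < α = 0.05, reject H0; the evidence is statistically significant.

3.08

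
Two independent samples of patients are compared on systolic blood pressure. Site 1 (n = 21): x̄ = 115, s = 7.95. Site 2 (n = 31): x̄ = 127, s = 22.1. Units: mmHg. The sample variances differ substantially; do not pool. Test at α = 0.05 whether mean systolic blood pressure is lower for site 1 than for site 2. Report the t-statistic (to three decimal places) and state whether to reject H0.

Let group 1 = site 1, group 2 = site 2. H0: μ_1 = μ_2; H1: μ_1 < μ_2 (Welch's two-sample t-test, left-tailed).
t = (x̄_1 − x̄_2)/√(s_1²/n_1 + s_2²/n_2) = (115 − 127)/√(7.95²/21 + 22.1²/31) = -2.770
Welch–Satterthwaite df ≈ 40.35
p-value = P(T ≤ -2.770) ≈ 0.0042
Since p ≈ 0.0042 < α = 0.05, reject H0; the evidence is statistically significant.

t = -2.770; reject H0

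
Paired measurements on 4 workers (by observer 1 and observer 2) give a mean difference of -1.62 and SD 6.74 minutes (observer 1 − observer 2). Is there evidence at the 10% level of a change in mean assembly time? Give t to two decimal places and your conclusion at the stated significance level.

t = -0.48; fail to reject H0

H0: μ_d = 0; H1: μ_d ≠ 0 (paired t-test on the differences, two-sided).
t = d̄/(s_d/√n) = -1.62/(6.74/√4) = -0.48
df = n − 1 = 3
Two-sided p-value ≈ 0.6636
Since p ≈ 0.6636 > α = 0.1, fail to reject H0; the data do not provide sufficient evidence against H0.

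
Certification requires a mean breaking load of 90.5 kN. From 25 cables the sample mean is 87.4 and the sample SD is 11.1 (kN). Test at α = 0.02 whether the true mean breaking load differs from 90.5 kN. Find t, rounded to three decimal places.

H0: μ = 90.5; H1: μ ≠ 90.5 (one-sample t-test, two-sided).
t = (x̄ − μ₀)/(s/√n) = (87.4 − 90.5)/(11.1/√25) = -1.396
df = n − 1 = 24
Two-sided p-value ≈ 0.175
Since p ≈ 0.175 > α = 0.02, fail to reject H0; the evidence is not statistically significant.

-1.396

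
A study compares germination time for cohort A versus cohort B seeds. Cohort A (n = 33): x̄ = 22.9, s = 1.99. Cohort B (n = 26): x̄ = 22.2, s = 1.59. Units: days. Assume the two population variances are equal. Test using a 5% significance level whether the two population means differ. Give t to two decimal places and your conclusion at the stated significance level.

t = 1.46; fail to reject H0

Let group 1 = cohort A, group 2 = cohort B. H0: μ_1 = μ_2; H1: μ_1 ≠ μ_2 (two-sample pooled-variance t-test, two-sided).
s_p² = [(33−1)·1.99² + (26−1)·1.59²]/(33+26−2) = 3.33203
t = (22.9 − 22.2)/√[3.33203·(1/33 + 1/26)] = 1.46
df = n₁ + n₂ − 2 = 57
Two-sided p-value ≈ 0.149
Since p ≈ 0.149 > α = 0.05, fail to reject H0; the evidence is not statistically significant.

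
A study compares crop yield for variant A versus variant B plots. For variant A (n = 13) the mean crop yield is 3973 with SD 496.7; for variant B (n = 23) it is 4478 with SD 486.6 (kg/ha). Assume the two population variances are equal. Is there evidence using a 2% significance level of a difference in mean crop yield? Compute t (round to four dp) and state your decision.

Let group 1 = variant A, group 2 = variant B. H0: μ_1 = μ_2; H1: μ_1 ≠ μ_2 (two-sample pooled-variance t-test, two-sided).
s_p² = [(13−1)·496.7² + (23−1)·486.6²]/(13+23−2) = 240285
t = (3973 − 4478)/√[240285·(1/13 + 1/23)] = -2.9690
df = n₁ + n₂ − 2 = 34
Two-sided p-value ≈ 0.0054
Since p ≈ 0.0054 < α = 0.02, reject H0; the evidence is statistically significant.

t = -2.9690; reject H0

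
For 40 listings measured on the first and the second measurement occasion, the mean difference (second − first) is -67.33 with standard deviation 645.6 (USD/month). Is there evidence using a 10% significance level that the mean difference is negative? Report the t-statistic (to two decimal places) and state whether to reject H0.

H0: μ_d = 0; H1: μ_d < 0 (paired t-test on the differences, left-tailed).
t = d̄/(s_d/√n) = -67.33/(645.6/√40) = -0.66
df = n − 1 = 39
p-value = P(T ≤ -0.66) ≈ 0.257
Since p ≈ 0.257 > α = 0.1, fail to reject H0; the data do not provide sufficient evidence against H0.

t = -0.66; fail to reject H0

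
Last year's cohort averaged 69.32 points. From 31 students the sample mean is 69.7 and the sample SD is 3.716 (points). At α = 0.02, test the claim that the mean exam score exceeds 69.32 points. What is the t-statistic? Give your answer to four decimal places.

H0: μ = 69.32; H1: μ > 69.32 (one-sample t-test, right-tailed).
t = (x̄ − μ₀)/(s/√n) = (69.7 − 69.32)/(3.716/√31) = 0.5694
df = n − 1 = 30
p-value = P(T ≥ 0.5694) ≈ 0.287
Since p ≈ 0.287 > α = 0.02, fail to reject H0; the data do not provide sufficient evidence against H0.

0.5694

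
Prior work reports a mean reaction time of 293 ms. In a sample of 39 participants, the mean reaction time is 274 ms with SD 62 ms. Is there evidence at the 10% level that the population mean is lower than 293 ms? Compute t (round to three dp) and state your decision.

H0: μ = 293; H1: μ < 293 (one-sample t-test, left-tailed).
t = (x̄ − μ₀)/(s/√n) = (274 − 293)/(62/√39) = -1.914
df = n − 1 = 38
p-value = P(T ≤ -1.914) ≈ 0.0316
Since p ≈ 0.0316 < α = 0.1, reject H0; the evidence is statistically significant.

t = -1.914; reject H0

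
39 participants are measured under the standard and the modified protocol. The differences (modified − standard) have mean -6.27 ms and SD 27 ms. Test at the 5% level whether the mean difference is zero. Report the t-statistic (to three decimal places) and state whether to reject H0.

H0: μ_d = 0; H1: μ_d ≠ 0 (paired t-test on the differences, two-sided).
t = d̄/(s_d/√n) = -6.27/(27/√39) = -1.450
df = n − 1 = 38
Two-sided p-value ≈ 0.155
Since p ≈ 0.155 > α = 0.05, fail to reject H0; the data do not provide sufficient evidence against H0.

t = -1.450; fail to reject H0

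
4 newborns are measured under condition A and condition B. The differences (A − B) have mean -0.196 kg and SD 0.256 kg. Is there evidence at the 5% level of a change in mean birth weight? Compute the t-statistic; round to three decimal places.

-1.531

H0: μ_d = 0; H1: μ_d ≠ 0 (paired t-test on the differences, two-sided).
t = d̄/(s_d/√n) = -0.196/(0.256/√4) = -1.531
df = n − 1 = 3
Two-sided p-value ≈ 0.2232
Since p ≈ 0.2232 > α = 0.05, fail to reject H0; the evidence is not statistically significant.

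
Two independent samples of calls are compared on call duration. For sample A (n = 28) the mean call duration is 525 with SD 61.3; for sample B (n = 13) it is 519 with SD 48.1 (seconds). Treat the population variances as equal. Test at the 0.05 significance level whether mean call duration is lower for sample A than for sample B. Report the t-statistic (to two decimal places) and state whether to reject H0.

Let group 1 = sample A, group 2 = sample B. H0: μ_1 = μ_2; H1: μ_1 < μ_2 (two-sample pooled-variance t-test, left-tailed).
s_p² = [(28−1)·61.3² + (13−1)·48.1²]/(28+13−2) = 3313.36
t = (525 − 519)/√[3313.36·(1/28 + 1/13)] = 0.31
df = n₁ + n₂ − 2 = 39
p-value = P(T ≤ 0.31) ≈ 0.6211
Since p ≈ 0.6211 > α = 0.05, fail to reject H0; the evidence is not statistically significant.

t = 0.31; fail to reject H0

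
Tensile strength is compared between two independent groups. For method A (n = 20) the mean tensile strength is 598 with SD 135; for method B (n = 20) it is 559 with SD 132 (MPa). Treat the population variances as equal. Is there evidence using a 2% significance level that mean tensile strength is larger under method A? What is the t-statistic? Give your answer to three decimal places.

0.924

Let group 1 = method A, group 2 = method B. H0: μ_1 = μ_2; H1: μ_1 > μ_2 (two-sample pooled-variance t-test, right-tailed).
s_p² = [(20−1)·135² + (20−1)·132²]/(20+20−2) = 17824.5
t = (598 − 559)/√[17824.5·(1/20 + 1/20)] = 0.924
df = n₁ + n₂ − 2 = 38
p-value = P(T ≥ 0.924) ≈ 0.181
Since p ≈ 0.181 > α = 0.02, fail to reject H0; the evidence is not statistically significant.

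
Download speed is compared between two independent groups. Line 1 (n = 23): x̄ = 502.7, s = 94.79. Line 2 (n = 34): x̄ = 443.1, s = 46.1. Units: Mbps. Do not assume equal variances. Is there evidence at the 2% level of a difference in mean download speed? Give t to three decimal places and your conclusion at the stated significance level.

Let group 1 = line 1, group 2 = line 2. H0: μ_1 = μ_2; H1: μ_1 ≠ μ_2 (Welch's two-sample t-test, two-sided).
t = (x̄_1 − x̄_2)/√(s_1²/n_1 + s_2²/n_2) = (502.7 − 443.1)/√(94.79²/23 + 46.1²/34) = 2.800
Welch–Satterthwaite df ≈ 29.11
Two-sided p-value ≈ 0.0090
Since p ≈ 0.0090 < α = 0.02, reject H0; the evidence is statistically significant.

t = 2.800; reject H0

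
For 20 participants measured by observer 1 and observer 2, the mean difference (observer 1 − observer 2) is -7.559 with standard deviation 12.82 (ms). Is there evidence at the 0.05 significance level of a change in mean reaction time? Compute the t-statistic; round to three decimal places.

H0: μ_d = 0; H1: μ_d ≠ 0 (paired t-test on the differences, two-sided).
t = d̄/(s_d/√n) = -7.559/(12.82/√20) = -2.637
df = n − 1 = 19
Two-sided p-value ≈ 0.016
Since p ≈ 0.016 < α = 0.05, reject H0; the data support H1.

-2.637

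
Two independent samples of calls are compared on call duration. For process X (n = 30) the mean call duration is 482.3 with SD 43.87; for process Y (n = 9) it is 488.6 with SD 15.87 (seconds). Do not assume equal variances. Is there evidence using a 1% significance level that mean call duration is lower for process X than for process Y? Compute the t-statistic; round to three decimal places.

-0.656

Let group 1 = process X, group 2 = process Y. H0: μ_1 = μ_2; H1: μ_1 < μ_2 (Welch's two-sample t-test, left-tailed).
t = (x̄_1 − x̄_2)/√(s_1²/n_1 + s_2²/n_2) = (482.3 − 488.6)/√(43.87²/30 + 15.87²/9) = -0.656
Welch–Satterthwaite df ≈ 35.40
p-value = P(T ≤ -0.656) ≈ 0.258
Since p ≈ 0.258 > α = 0.01, fail to reject H0; the evidence is not statistically significant.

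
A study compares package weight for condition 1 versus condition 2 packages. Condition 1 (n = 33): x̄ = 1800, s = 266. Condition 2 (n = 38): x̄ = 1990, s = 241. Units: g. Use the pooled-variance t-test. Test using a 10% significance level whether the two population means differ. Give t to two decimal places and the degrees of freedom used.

Let group 1 = condition 1, group 2 = condition 2. H0: μ_1 = μ_2; H1: μ_1 ≠ μ_2 (two-sample pooled-variance t-test, two-sided).
s_p² = [(33−1)·266² + (38−1)·241²]/(33+38−2) = 63959.3
t = (1800 − 1990)/√[63959.3·(1/33 + 1/38)] = -3.16
df = n₁ + n₂ − 2 = 69
Two-sided p-value ≈ 0.0024
Since p ≈ 0.0024 < α = 0.1, reject H0; the data support H1.

t = -3.16, df = 69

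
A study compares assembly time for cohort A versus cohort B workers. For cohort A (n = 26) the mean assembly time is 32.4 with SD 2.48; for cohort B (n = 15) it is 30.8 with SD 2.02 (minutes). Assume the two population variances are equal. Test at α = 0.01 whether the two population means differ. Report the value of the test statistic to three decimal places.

2.122

Let group 1 = cohort A, group 2 = cohort B. H0: μ_1 = μ_2; H1: μ_1 ≠ μ_2 (two-sample pooled-variance t-test, two-sided).
s_p² = [(26−1)·2.48² + (15−1)·2.02²]/(26+15−2) = 5.40732
t = (32.4 − 30.8)/√[5.40732·(1/26 + 1/15)] = 2.122
df = n₁ + n₂ − 2 = 39
Two-sided p-value ≈ 0.040
Since p ≈ 0.040 > α = 0.01, fail to reject H0; the evidence is not statistically significant.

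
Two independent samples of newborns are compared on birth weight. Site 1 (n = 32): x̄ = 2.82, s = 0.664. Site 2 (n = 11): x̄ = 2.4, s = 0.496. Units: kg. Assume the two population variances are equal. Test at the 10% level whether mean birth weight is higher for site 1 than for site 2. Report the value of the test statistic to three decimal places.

Let group 1 = site 1, group 2 = site 2. H0: μ_1 = μ_2; H1: μ_1 > μ_2 (two-sample pooled-variance t-test, right-tailed).
s_p² = [(32−1)·0.664² + (11−1)·0.496²]/(32+11−2) = 0.393364
t = (2.82 − 2.4)/√[0.393364·(1/32 + 1/11)] = 1.916
df = n₁ + n₂ − 2 = 41
p-value = P(T ≥ 1.916) ≈ 0.031
Since p ≈ 0.031 < α = 0.1, reject H0; the evidence is statistically significant.

1.916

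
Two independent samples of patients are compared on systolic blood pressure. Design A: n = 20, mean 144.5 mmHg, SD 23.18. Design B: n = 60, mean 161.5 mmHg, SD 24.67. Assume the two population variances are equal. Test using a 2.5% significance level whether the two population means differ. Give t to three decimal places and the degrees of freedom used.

Let group 1 = design A, group 2 = design B. H0: μ_1 = μ_2; H1: μ_1 ≠ μ_2 (two-sample pooled-variance t-test, two-sided).
s_p² = [(20−1)·23.18² + (60−1)·24.67²]/(20+60−2) = 591.242
t = (144.5 − 161.5)/√[591.242·(1/20 + 1/60)] = -2.708
df = n₁ + n₂ − 2 = 78
Two-sided p-value ≈ 0.0083
Since p ≈ 0.0083 < α = 0.025, reject H0; the evidence is statistically significant.

t = -2.708, df = 78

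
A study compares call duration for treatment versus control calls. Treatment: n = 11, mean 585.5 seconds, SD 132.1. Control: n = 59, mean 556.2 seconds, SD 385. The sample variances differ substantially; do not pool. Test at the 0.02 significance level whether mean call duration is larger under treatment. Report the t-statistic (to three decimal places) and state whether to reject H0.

Let group 1 = treatment, group 2 = control. H0: μ_1 = μ_2; H1: μ_1 > μ_2 (Welch's two-sample t-test, right-tailed).
t = (x̄_1 − x̄_2)/√(s_1²/n_1 + s_2²/n_2) = (585.5 − 556.2)/√(132.1²/11 + 385²/59) = 0.458
Welch–Satterthwaite df ≈ 46.60
p-value = P(T ≥ 0.458) ≈ 0.3247
Since p ≈ 0.3247 > α = 0.02, fail to reject H0; the data do not provide sufficient evidence against H0.

t = 0.458; fail to reject H0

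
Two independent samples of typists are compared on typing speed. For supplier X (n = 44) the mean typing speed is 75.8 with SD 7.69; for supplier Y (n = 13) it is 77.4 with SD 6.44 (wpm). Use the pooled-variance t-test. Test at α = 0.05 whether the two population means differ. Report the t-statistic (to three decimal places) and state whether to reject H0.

t = -0.682; fail to reject H0

Let group 1 = supplier X, group 2 = supplier Y. H0: μ_1 = μ_2; H1: μ_1 ≠ μ_2 (two-sample pooled-variance t-test, two-sided).
s_p² = [(44−1)·7.69² + (13−1)·6.44²]/(44+13−2) = 55.2825
t = (75.8 − 77.4)/√[55.2825·(1/44 + 1/13)] = -0.682
df = n₁ + n₂ − 2 = 55
Two-sided p-value ≈ 0.4983
Since p ≈ 0.4983 > α = 0.05, fail to reject H0; the data do not provide sufficient evidence against H0.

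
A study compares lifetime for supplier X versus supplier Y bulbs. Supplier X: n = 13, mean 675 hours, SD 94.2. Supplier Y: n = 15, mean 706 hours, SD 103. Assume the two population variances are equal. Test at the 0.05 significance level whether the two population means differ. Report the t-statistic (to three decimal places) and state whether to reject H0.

Let group 1 = supplier X, group 2 = supplier Y. H0: μ_1 = μ_2; H1: μ_1 ≠ μ_2 (two-sample pooled-variance t-test, two-sided).
s_p² = [(13−1)·94.2² + (15−1)·103²]/(13+15−2) = 9808.06
t = (675 − 706)/√[9808.06·(1/13 + 1/15)] = -0.826
df = n₁ + n₂ − 2 = 26
Two-sided p-value ≈ 0.416
Since p ≈ 0.416 > α = 0.05, fail to reject H0; the data do not provide sufficient evidence against H0.

t = -0.826; fail to reject H0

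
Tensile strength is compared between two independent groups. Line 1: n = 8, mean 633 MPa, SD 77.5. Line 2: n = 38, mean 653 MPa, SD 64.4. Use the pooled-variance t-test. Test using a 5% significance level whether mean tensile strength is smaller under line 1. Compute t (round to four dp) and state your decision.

Let group 1 = line 1, group 2 = line 2. H0: μ_1 = μ_2; H1: μ_1 < μ_2 (two-sample pooled-variance t-test, left-tailed).
s_p² = [(8−1)·77.5² + (38−1)·64.4²]/(8+38−2) = 4443.09
t = (633 − 653)/√[4443.09·(1/8 + 1/38)] = -0.7713
df = n₁ + n₂ − 2 = 44
p-value = P(T ≤ -0.7713) ≈ 0.2223
Since p ≈ 0.2223 > α = 0.05, fail to reject H0; the data do not provide sufficient evidence against H0.

t = -0.7713; fail to reject H0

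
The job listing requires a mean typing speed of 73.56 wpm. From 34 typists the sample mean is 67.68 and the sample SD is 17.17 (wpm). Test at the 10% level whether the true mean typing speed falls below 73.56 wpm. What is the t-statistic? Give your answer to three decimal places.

H0: μ = 73.56; H1: μ < 73.56 (one-sample t-test, left-tailed).
t = (x̄ − μ₀)/(s/√n) = (67.68 − 73.56)/(17.17/√34) = -1.997
df = n − 1 = 33
p-value = P(T ≤ -1.997) ≈ 0.027
Since p ≈ 0.027 < α = 0.1, reject H0; the data support H1.

-1.997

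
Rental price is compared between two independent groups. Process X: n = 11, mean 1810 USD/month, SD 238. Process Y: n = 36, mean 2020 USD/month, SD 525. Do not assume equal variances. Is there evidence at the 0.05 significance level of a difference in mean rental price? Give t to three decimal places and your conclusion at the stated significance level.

t = -1.856; fail to reject H0

Let group 1 = process X, group 2 = process Y. H0: μ_1 = μ_2; H1: μ_1 ≠ μ_2 (Welch's two-sample t-test, two-sided).
t = (x̄_1 − x̄_2)/√(s_1²/n_1 + s_2²/n_2) = (1810 − 2020)/√(238²/11 + 525²/36) = -1.856
Welch–Satterthwaite df ≈ 37.90
Two-sided p-value ≈ 0.0713
Since p ≈ 0.0713 > α = 0.05, fail to reject H0; the evidence is not statistically significant.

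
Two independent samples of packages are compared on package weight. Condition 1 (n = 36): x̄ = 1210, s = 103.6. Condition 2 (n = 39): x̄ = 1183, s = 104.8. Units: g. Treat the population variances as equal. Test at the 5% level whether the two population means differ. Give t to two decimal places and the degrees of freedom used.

t = 1.12, df = 73

Let group 1 = condition 1, group 2 = condition 2. H0: μ_1 = μ_2; H1: μ_1 ≠ μ_2 (two-sample pooled-variance t-test, two-sided).
s_p² = [(36−1)·103.6² + (39−1)·104.8²]/(36+39−2) = 10863.1
t = (1210 − 1183)/√[10863.1·(1/36 + 1/39)] = 1.12
df = n₁ + n₂ − 2 = 73
Two-sided p-value ≈ 0.266
Since p ≈ 0.266 > α = 0.05, fail to reject H0; the data do not provide sufficient evidence against H0.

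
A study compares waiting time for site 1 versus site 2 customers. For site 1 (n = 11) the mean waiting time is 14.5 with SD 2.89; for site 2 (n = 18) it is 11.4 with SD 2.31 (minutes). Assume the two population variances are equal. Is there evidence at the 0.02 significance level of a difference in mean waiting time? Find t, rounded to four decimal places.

3.1887

Let group 1 = site 1, group 2 = site 2. H0: μ_1 = μ_2; H1: μ_1 ≠ μ_2 (two-sample pooled-variance t-test, two-sided).
s_p² = [(11−1)·2.89² + (18−1)·2.31²]/(11+18−2) = 6.45314
t = (14.5 − 11.4)/√[6.45314·(1/11 + 1/18)] = 3.1887
df = n₁ + n₂ − 2 = 27
Two-sided p-value ≈ 0.0036
Since p ≈ 0.0036 < α = 0.02, reject H0; the data support H1.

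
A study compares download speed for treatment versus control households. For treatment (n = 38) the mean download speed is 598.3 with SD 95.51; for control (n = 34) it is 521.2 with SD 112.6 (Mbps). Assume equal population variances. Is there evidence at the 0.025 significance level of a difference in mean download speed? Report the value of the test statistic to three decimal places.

Let group 1 = treatment, group 2 = control. H0: μ_1 = μ_2; H1: μ_1 ≠ μ_2 (two-sample pooled-variance t-test, two-sided).
s_p² = [(38−1)·95.51² + (34−1)·112.6²]/(38+34−2) = 10798.8
t = (598.3 − 521.2)/√[10798.8·(1/38 + 1/34)] = 3.143
df = n₁ + n₂ − 2 = 70
Two-sided p-value ≈ 0.002
Since p ≈ 0.002 < α = 0.025, reject H0; the data support H1.

3.143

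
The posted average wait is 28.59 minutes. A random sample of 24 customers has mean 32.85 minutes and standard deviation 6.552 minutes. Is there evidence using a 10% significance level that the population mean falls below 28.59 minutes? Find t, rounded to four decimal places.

3.1852

H0: μ = 28.59; H1: μ < 28.59 (one-sample t-test, left-tailed).
t = (x̄ − μ₀)/(s/√n) = (32.85 − 28.59)/(6.552/√24) = 3.1852
df = n − 1 = 23
p-value = P(T ≤ 3.1852) ≈ 0.9979
Since p ≈ 0.9979 > α = 0.1, fail to reject H0; the evidence is not statistically significant.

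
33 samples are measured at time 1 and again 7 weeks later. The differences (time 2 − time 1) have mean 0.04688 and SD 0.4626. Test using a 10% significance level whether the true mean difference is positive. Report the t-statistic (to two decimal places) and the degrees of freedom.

t = 0.58, df = 32

H0: μ_d = 0; H1: μ_d > 0 (paired t-test on the differences, right-tailed).
t = d̄/(s_d/√n) = 0.04688/(0.4626/√33) = 0.58
df = n − 1 = 32
p-value = P(T ≥ 0.58) ≈ 0.282
Since p ≈ 0.282 > α = 0.1, fail to reject H0; the evidence is not statistically significant.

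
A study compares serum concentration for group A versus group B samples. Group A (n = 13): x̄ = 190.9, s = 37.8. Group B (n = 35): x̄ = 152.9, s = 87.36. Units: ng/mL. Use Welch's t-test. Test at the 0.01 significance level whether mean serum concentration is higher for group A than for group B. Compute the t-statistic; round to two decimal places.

Let group 1 = group A, group 2 = group B. H0: μ_1 = μ_2; H1: μ_1 > μ_2 (Welch's two-sample t-test, right-tailed).
t = (x̄_1 − x̄_2)/√(s_1²/n_1 + s_2²/n_2) = (190.9 − 152.9)/√(37.8²/13 + 87.36²/35) = 2.10
Welch–Satterthwaite df ≈ 44.72
p-value = P(T ≥ 2.10) ≈ 0.0208
Since p ≈ 0.0208 > α = 0.01, fail to reject H0; the evidence is not statistically significant.

2.10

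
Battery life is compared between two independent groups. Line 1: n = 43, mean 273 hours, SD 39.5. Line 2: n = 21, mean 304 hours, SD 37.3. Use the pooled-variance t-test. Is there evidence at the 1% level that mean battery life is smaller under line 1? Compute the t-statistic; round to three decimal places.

Let group 1 = line 1, group 2 = line 2. H0: μ_1 = μ_2; H1: μ_1 < μ_2 (two-sample pooled-variance t-test, left-tailed).
s_p² = [(43−1)·39.5² + (21−1)·37.3²]/(43+21−2) = 1505.75
t = (273 − 304)/√[1505.75·(1/43 + 1/21)] = -3.001
df = n₁ + n₂ − 2 = 62
p-value = P(T ≤ -3.001) ≈ 0.0019
Since p ≈ 0.0019 < α = 0.01, reject H0; the evidence is statistically significant.

-3.001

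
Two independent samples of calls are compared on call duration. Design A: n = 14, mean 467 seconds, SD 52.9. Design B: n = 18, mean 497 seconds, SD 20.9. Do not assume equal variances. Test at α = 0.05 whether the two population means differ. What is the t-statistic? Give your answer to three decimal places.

Let group 1 = design A, group 2 = design B. H0: μ_1 = μ_2; H1: μ_1 ≠ μ_2 (Welch's two-sample t-test, two-sided).
t = (x̄_1 − x̄_2)/√(s_1²/n_1 + s_2²/n_2) = (467 − 497)/√(52.9²/14 + 20.9²/18) = -2.004
Welch–Satterthwaite df ≈ 16.17
Two-sided p-value ≈ 0.0621
Since p ≈ 0.0621 > α = 0.05, fail to reject H0; the evidence is not statistically significant.

-2.004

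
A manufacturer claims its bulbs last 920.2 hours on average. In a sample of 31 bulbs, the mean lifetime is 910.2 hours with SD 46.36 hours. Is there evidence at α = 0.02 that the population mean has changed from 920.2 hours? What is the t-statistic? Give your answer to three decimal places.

-1.201

H0: μ = 920.2; H1: μ ≠ 920.2 (one-sample t-test, two-sided).
t = (x̄ − μ₀)/(s/√n) = (910.2 − 920.2)/(46.36/√31) = -1.201
df = n − 1 = 30
Two-sided p-value ≈ 0.239
Since p ≈ 0.239 > α = 0.02, fail to reject H0; the data do not provide sufficient evidence against H0.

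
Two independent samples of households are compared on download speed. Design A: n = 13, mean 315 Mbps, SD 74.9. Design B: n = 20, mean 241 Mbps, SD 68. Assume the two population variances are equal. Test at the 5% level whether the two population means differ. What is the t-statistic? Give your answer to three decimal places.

2.936

Let group 1 = design A, group 2 = design B. H0: μ_1 = μ_2; H1: μ_1 ≠ μ_2 (two-sample pooled-variance t-test, two-sided).
s_p² = [(13−1)·74.9² + (20−1)·68²]/(13+20−2) = 5005.68
t = (315 − 241)/√[5005.68·(1/13 + 1/20)] = 2.936
df = n₁ + n₂ − 2 = 31
Two-sided p-value ≈ 0.006
Since p ≈ 0.006 < α = 0.05, reject H0; the data support H1.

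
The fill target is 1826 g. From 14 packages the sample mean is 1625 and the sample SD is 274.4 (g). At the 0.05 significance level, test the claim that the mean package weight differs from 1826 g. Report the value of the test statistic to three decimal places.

-2.741

H0: μ = 1826; H1: μ ≠ 1826 (one-sample t-test, two-sided).
t = (x̄ − μ₀)/(s/√n) = (1625 − 1826)/(274.4/√14) = -2.741
df = n − 1 = 13
Two-sided p-value ≈ 0.0168
Since p ≈ 0.0168 < α = 0.05, reject H0; the data support H1.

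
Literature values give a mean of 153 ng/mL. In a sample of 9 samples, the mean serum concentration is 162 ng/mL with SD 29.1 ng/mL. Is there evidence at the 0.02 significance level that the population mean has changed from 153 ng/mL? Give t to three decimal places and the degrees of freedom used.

H0: μ = 153; H1: μ ≠ 153 (one-sample t-test, two-sided).
t = (x̄ − μ₀)/(s/√n) = (162 − 153)/(29.1/√9) = 0.928
df = n − 1 = 8
Two-sided p-value ≈ 0.381
Since p ≈ 0.381 > α = 0.02, fail to reject H0; the evidence is not statistically significant.

t = 0.928, df = 8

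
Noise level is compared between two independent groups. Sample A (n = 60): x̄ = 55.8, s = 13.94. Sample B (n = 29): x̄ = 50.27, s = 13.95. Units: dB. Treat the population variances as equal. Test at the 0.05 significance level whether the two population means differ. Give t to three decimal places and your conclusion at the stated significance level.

t = 1.754; fail to reject H0

Let group 1 = sample A, group 2 = sample B. H0: μ_1 = μ_2; H1: μ_1 ≠ μ_2 (two-sample pooled-variance t-test, two-sided).
s_p² = [(60−1)·13.94² + (29−1)·13.95²]/(60+29−2) = 194.413
t = (55.8 − 50.27)/√[194.413·(1/60 + 1/29)] = 1.754
df = n₁ + n₂ − 2 = 87
Two-sided p-value ≈ 0.0830
Since p ≈ 0.0830 > α = 0.05, fail to reject H0; the data do not provide sufficient evidence against H0.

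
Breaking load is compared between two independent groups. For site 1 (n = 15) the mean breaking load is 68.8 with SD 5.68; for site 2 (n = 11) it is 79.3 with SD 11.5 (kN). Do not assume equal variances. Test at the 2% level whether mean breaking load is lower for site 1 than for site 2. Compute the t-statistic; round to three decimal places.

-2.789

Let group 1 = site 1, group 2 = site 2. H0: μ_1 = μ_2; H1: μ_1 < μ_2 (Welch's two-sample t-test, left-tailed).
t = (x̄_1 − x̄_2)/√(s_1²/n_1 + s_2²/n_2) = (68.8 − 79.3)/√(5.68²/15 + 11.5²/11) = -2.789
Welch–Satterthwaite df ≈ 13.59
p-value = P(T ≤ -2.789) ≈ 0.0074
Since p ≈ 0.0074 < α = 0.02, reject H0; the data support H1.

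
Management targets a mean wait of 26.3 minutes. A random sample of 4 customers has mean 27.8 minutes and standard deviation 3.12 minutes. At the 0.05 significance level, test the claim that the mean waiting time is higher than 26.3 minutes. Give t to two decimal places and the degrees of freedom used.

t = 0.96, df = 3

H0: μ = 26.3; H1: μ > 26.3 (one-sample t-test, right-tailed).
t = (x̄ − μ₀)/(s/√n) = (27.8 − 26.3)/(3.12/√4) = 0.96
df = n − 1 = 3
p-value = P(T ≥ 0.96) ≈ 0.204
Since p ≈ 0.204 > α = 0.05, fail to reject H0; the evidence is not statistically significant.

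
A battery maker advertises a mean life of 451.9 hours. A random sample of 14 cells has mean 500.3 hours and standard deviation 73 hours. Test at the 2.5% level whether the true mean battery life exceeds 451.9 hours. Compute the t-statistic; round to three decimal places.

2.481

H0: μ = 451.9; H1: μ > 451.9 (one-sample t-test, right-tailed).
t = (x̄ − μ₀)/(s/√n) = (500.3 − 451.9)/(73/√14) = 2.481
df = n − 1 = 13
p-value = P(T ≥ 2.481) ≈ 0.014
Since p ≈ 0.014 < α = 0.025, reject H0; the data support H1.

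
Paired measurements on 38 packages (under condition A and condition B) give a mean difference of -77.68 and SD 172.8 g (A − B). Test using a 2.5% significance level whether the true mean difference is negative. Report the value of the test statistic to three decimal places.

H0: μ_d = 0; H1: μ_d < 0 (paired t-test on the differences, left-tailed).
t = d̄/(s_d/√n) = -77.68/(172.8/√38) = -2.771
df = n − 1 = 37
p-value = P(T ≤ -2.771) ≈ 0.004
Since p ≈ 0.004 < α = 0.025, reject H0; the evidence is statistically significant.

-2.771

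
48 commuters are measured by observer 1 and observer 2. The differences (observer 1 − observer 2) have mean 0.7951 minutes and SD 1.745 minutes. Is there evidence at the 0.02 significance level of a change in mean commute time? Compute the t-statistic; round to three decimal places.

3.157

H0: μ_d = 0; H1: μ_d ≠ 0 (paired t-test on the differences, two-sided).
t = d̄/(s_d/√n) = 0.7951/(1.745/√48) = 3.157
df = n − 1 = 47
Two-sided p-value ≈ 0.003
Since p ≈ 0.003 < α = 0.02, reject H0; the evidence is statistically significant.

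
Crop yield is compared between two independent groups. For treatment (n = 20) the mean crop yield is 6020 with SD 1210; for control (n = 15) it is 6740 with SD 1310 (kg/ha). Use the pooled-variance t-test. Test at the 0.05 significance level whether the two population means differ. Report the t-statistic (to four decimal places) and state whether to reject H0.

Let group 1 = treatment, group 2 = control. H0: μ_1 = μ_2; H1: μ_1 ≠ μ_2 (two-sample pooled-variance t-test, two-sided).
s_p² = [(20−1)·1210² + (15−1)·1310²]/(20+15−2) = 1571010
t = (6020 − 6740)/√[1571010·(1/20 + 1/15)] = -1.6818
df = n₁ + n₂ − 2 = 33
Two-sided p-value ≈ 0.1021
Since p ≈ 0.1021 > α = 0.05, fail to reject H0; the data do not provide sufficient evidence against H0.

t = -1.6818; fail to reject H0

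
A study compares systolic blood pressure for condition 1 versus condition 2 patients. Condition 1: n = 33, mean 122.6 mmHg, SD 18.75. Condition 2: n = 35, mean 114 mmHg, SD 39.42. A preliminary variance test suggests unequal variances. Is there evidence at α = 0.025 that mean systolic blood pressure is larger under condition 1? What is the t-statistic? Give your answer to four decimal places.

Let group 1 = condition 1, group 2 = condition 2. H0: μ_1 = μ_2; H1: μ_1 > μ_2 (Welch's two-sample t-test, right-tailed).
t = (x̄_1 − x̄_2)/√(s_1²/n_1 + s_2²/n_2) = (122.6 − 114)/√(18.75²/33 + 39.42²/35) = 1.1591
Welch–Satterthwaite df ≈ 49.26
p-value = P(T ≥ 1.1591) ≈ 0.1260
Since p ≈ 0.1260 > α = 0.025, fail to reject H0; the data do not provide sufficient evidence against H0.

1.1591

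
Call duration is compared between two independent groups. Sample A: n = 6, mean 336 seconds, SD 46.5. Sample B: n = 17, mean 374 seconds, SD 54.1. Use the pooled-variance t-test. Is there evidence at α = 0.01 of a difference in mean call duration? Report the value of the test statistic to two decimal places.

-1.53

Let group 1 = sample A, group 2 = sample B. H0: μ_1 = μ_2; H1: μ_1 ≠ μ_2 (two-sample pooled-variance t-test, two-sided).
s_p² = [(6−1)·46.5² + (17−1)·54.1²]/(6+17−2) = 2744.77
t = (336 − 374)/√[2744.77·(1/6 + 1/17)] = -1.53
df = n₁ + n₂ − 2 = 21
Two-sided p-value ≈ 0.142
Since p ≈ 0.142 > α = 0.01, fail to reject H0; the data do not provide sufficient evidence against H0.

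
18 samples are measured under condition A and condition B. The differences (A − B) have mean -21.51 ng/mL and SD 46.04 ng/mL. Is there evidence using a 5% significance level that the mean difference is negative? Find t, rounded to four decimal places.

-1.9822

H0: μ_d = 0; H1: μ_d < 0 (paired t-test on the differences, left-tailed).
t = d̄/(s_d/√n) = -21.51/(46.04/√18) = -1.9822
df = n − 1 = 17
p-value = P(T ≤ -1.9822) ≈ 0.032
Since p ≈ 0.032 < α = 0.05, reject H0; the evidence is statistically significant.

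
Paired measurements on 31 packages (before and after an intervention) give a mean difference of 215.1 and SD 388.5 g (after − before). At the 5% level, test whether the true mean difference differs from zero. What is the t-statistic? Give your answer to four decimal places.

H0: μ_d = 0; H1: μ_d ≠ 0 (paired t-test on the differences, two-sided).
t = d̄/(s_d/√n) = 215.1/(388.5/√31) = 3.0827
df = n − 1 = 30
Two-sided p-value ≈ 0.004
Since p ≈ 0.004 < α = 0.05, reject H0; the data support H1.

3.0827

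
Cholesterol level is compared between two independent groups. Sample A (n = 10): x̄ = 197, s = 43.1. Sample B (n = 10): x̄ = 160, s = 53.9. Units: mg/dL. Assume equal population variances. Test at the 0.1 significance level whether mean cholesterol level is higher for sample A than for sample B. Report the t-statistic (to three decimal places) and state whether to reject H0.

Let group 1 = sample A, group 2 = sample B. H0: μ_1 = μ_2; H1: μ_1 > μ_2 (two-sample pooled-variance t-test, right-tailed).
s_p² = [(10−1)·43.1² + (10−1)·53.9²]/(10+10−2) = 2381.41
t = (197 − 160)/√[2381.41·(1/10 + 1/10)] = 1.695
df = n₁ + n₂ − 2 = 18
p-value = P(T ≥ 1.695) ≈ 0.0536
Since p ≈ 0.0536 < α = 0.1, reject H0; the data support H1.

t = 1.695; reject H0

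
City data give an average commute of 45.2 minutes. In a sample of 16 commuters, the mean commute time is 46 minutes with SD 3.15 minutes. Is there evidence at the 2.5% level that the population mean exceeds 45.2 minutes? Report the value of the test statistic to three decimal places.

1.016

H0: μ = 45.2; H1: μ > 45.2 (one-sample t-test, right-tailed).
t = (x̄ − μ₀)/(s/√n) = (46 − 45.2)/(3.15/√16) = 1.016
df = n − 1 = 15
p-value = P(T ≥ 1.016) ≈ 0.1629
Since p ≈ 0.1629 > α = 0.025, fail to reject H0; the evidence is not statistically significant.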